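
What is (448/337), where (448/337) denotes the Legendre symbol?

1

Reduce the numerator: 448 ≡ 111 (mod 337), so (448/337) = (111/337).
337 ≡ 1 (mod 4), so quadratic reciprocity gives (111/337) = (337/111). Reduce: 337 ≡ 4 (mod 111). Now have (4/111).
Factor out 2: 4 = 2^2. Since 111 ≡ 7 (mod 8), (2/111) = +1, and (2/111)^2 = +1. Now have (1/111).
(1/111) = 1. Collecting the sign factors: 1.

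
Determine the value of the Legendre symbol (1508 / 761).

(1508 / 761)
  = (747 / 761)    [1508 ≡ 747 mod 761]
  = (761 / 747)    [QR: 761 ≡ 1 mod 4, sign kept]
  = (14 / 747)    [761 ≡ 14 mod 747]
  = -(7 / 747)    [747 ≡ 3 mod 8 ⇒ (2 / 747) = -1]
  = (747 / 7)    [QR: both ≡ 3 mod 4, sign flips]
  = (5 / 7)    [747 ≡ 5 mod 7]
  = (7 / 5)    [QR: 5 ≡ 1 mod 4, sign kept]
  = (2 / 5)    [7 ≡ 2 mod 5]
  = -(1 / 5)    [5 ≡ 5 mod 8 ⇒ (2 / 5) = -1]
  = -1    [(1 / 5) = 1]

-1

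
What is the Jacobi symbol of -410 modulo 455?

0

Pull out -1: (-410|455) = (-1|455)·(410|455). Since 455 ≡ 3 (mod 4), (-1|455) = -1. Now have -(410|455).
Factor out 2: 410 = 2·205. Since 455 ≡ 7 (mod 8), (2|455) = +1. Now have -(205|455).
205 ≡ 1 (mod 4), so quadratic reciprocity gives (205|455) = (455|205). Reduce: 455 ≡ 45 (mod 205). Now have -(45|205).
45 ≡ 1 (mod 4), so quadratic reciprocity gives (45|205) = (205|45). Reduce: 205 ≡ 25 (mod 45). Now have -(25|45).
25 ≡ 1 (mod 4), so quadratic reciprocity gives (25|45) = (45|25). Reduce: 45 ≡ 20 (mod 25). Now have -(20|25).
Factor out 2: 20 = 2^2·5. Since 25 ≡ 1 (mod 8), (2|25) = +1, and (2|25)^2 = +1. Now have -(5|25).
5 ≡ 1 (mod 4), so quadratic reciprocity gives (5|25) = (25|5). Reduce: 25 ≡ 0 (mod 5). Now have -(0|5).
The numerator is now 0 with denominator 5 > 1: the symbol is 0.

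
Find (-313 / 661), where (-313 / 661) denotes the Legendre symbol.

1

Reduce the numerator: -313 ≡ 348 (mod 661), so (-313 / 661) = (348 / 661).
Factor out 2: 348 = 2^2·87. Since 661 ≡ 5 (mod 8), (2 / 661) = -1, and (2 / 661)^2 = +1. Now have (87 / 661).
661 ≡ 1 (mod 4), so quadratic reciprocity gives (87 / 661) = (661 / 87). Reduce: 661 ≡ 52 (mod 87). Now have (52 / 87).
Factor out 2: 52 = 2^2·13. Since 87 ≡ 7 (mod 8), (2 / 87) = +1, and (2 / 87)^2 = +1. Now have (13 / 87).
13 ≡ 1 (mod 4), so quadratic reciprocity gives (13 / 87) = (87 / 13). Reduce: 87 ≡ 9 (mod 13). Now have (9 / 13).
9 ≡ 1 (mod 4), so quadratic reciprocity gives (9 / 13) = (13 / 9). Reduce: 13 ≡ 4 (mod 9). Now have (4 / 9).
Factor out 2: 4 = 2^2. Since 9 ≡ 1 (mod 8), (2 / 9) = +1, and (2 / 9)^2 = +1. Now have (1 / 9).
(1 / 9) = 1. Collecting the sign factors: 1.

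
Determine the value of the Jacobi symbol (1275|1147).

Reduce the numerator: 1275 ≡ 128 (mod 1147), so (1275|1147) = (128|1147).
Factor out 2: 128 = 2^7. Since 1147 ≡ 3 (mod 8), (2|1147) = -1, and (2|1147)^7 = -1. Now have -(1|1147).
(1|1147) = 1. Collecting the sign factors: -1.

-1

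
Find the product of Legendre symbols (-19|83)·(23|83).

By multiplicativity, (-19·23|83) = (-19|83)·(23|83).
First factor (-19|83):
Reduce the numerator: -19 ≡ 64 (mod 83), so (-19|83) = (64|83).
Factor out 2: 64 = 2^6. Since 83 ≡ 3 (mod 8), (2|83) = -1, and (2|83)^6 = +1. Now have (1|83).
(1|83) = 1. Collecting the sign factors: 1.
Second factor (23|83):
Both 23 ≡ 3 and 83 ≡ 3 (mod 4), so reciprocity gives (23|83) = -(83|23). Reduce: 83 ≡ 14 (mod 23). Now have -(14|23).
Factor out 2: 14 = 2·7. Since 23 ≡ 7 (mod 8), (2|23) = +1. Now have -(7|23).
Both 7 ≡ 3 and 23 ≡ 3 (mod 4), so reciprocity gives (7|23) = -(23|7). Reduce: 23 ≡ 2 (mod 7). Now have (2|7).
Factor out 2: 2 = 2. Since 7 ≡ 7 (mod 8), (2|7) = +1. Now have (1|7).
(1|7) = 1. Collecting the sign factors: 1.
Product: (1)·(1) = 1.

1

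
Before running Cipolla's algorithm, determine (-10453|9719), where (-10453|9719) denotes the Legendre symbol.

-1

Reduce the numerator: -10453 ≡ 8985 (mod 9719), so (-10453|9719) = (8985|9719).
8985 ≡ 1 (mod 4), so quadratic reciprocity gives (8985|9719) = (9719|8985). Reduce: 9719 ≡ 734 (mod 8985). Now have (734|8985).
Factor out 2: 734 = 2·367. Since 8985 ≡ 1 (mod 8), (2|8985) = +1. Now have (367|8985).
8985 ≡ 1 (mod 4), so quadratic reciprocity gives (367|8985) = (8985|367). Reduce: 8985 ≡ 177 (mod 367). Now have (177|367).
177 ≡ 1 (mod 4), so quadratic reciprocity gives (177|367) = (367|177). Reduce: 367 ≡ 13 (mod 177). Now have (13|177).
13 ≡ 1 (mod 4), so quadratic reciprocity gives (13|177) = (177|13). Reduce: 177 ≡ 8 (mod 13). Now have (8|13).
Factor out 2: 8 = 2^3. Since 13 ≡ 5 (mod 8), (2|13) = -1, and (2|13)^3 = -1. Now have -(1|13).
(1|13) = 1. Collecting the sign factors: -1.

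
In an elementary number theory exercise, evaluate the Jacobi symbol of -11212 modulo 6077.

1

(-11212/6077)
  = (11212/6077)    [6077 ≡ 1 mod 4 ⇒ (-1/6077) = +1]
  = (5135/6077)    [11212 ≡ 5135 mod 6077]
  = (6077/5135)    [QR: 6077 ≡ 1 mod 4, sign kept]
  = (942/5135)    [6077 ≡ 942 mod 5135]
  = (471/5135)    [5135 ≡ 7 mod 8 ⇒ (2/5135) = +1]
  = -(5135/471)    [QR: both ≡ 3 mod 4, sign flips]
  = -(425/471)    [5135 ≡ 425 mod 471]
  = -(471/425)    [QR: 425 ≡ 1 mod 4, sign kept]
  = -(46/425)    [471 ≡ 46 mod 425]
  = -(23/425)    [425 ≡ 1 mod 8 ⇒ (2/425) = +1]
  = -(425/23)    [QR: 425 ≡ 1 mod 4, sign kept]
  = -(11/23)    [425 ≡ 11 mod 23]
  = (23/11)    [QR: both ≡ 3 mod 4, sign flips]
  = (1/11)    [23 ≡ 1 mod 11]
  = 1    [(1/11) = 1]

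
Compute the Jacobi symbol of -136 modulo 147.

-1

(-136/147)
  = -(136/147)    [147 ≡ 3 mod 4 ⇒ (-1/147) = -1]
  = (17/147)    [147 ≡ 3 mod 8 ⇒ (2/147)^3 = -1]
  = (147/17)    [QR: 17 ≡ 1 mod 4, sign kept]
  = (11/17)    [147 ≡ 11 mod 17]
  = (17/11)    [QR: 17 ≡ 1 mod 4, sign kept]
  = (6/11)    [17 ≡ 6 mod 11]
  = -(3/11)    [11 ≡ 3 mod 8 ⇒ (2/11) = -1]
  = (11/3)    [QR: both ≡ 3 mod 4, sign flips]
  = (2/3)    [11 ≡ 2 mod 3]
  = -(1/3)    [3 ≡ 3 mod 8 ⇒ (2/3) = -1]
  = -1    [(1/3) = 1]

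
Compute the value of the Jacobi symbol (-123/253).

Pull out -1: (-123/253) = (-1/253)·(123/253). Since 253 ≡ 1 (mod 4), (-1/253) = +1. Now have (123/253).
253 ≡ 1 (mod 4), so quadratic reciprocity gives (123/253) = (253/123). Reduce: 253 ≡ 7 (mod 123). Now have (7/123).
Both 7 ≡ 3 and 123 ≡ 3 (mod 4), so reciprocity gives (7/123) = -(123/7). Reduce: 123 ≡ 4 (mod 7). Now have -(4/7).
Factor out 2: 4 = 2^2. Since 7 ≡ 7 (mod 8), (2/7) = +1, and (2/7)^2 = +1. Now have -(1/7).
(1/7) = 1. Collecting the sign factors: -1.

-1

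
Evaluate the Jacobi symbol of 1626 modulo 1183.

1

Reduce the numerator: 1626 ≡ 443 (mod 1183), so (1626/1183) = (443/1183).
Both 443 ≡ 3 and 1183 ≡ 3 (mod 4), so reciprocity gives (443/1183) = -(1183/443). Reduce: 1183 ≡ 297 (mod 443). Now have -(297/443).
297 ≡ 1 (mod 4), so quadratic reciprocity gives (297/443) = (443/297). Reduce: 443 ≡ 146 (mod 297). Now have -(146/297).
Factor out 2: 146 = 2·73. Since 297 ≡ 1 (mod 8), (2/297) = +1. Now have -(73/297).
73 ≡ 1 (mod 4), so quadratic reciprocity gives (73/297) = (297/73). Reduce: 297 ≡ 5 (mod 73). Now have -(5/73).
5 ≡ 1 (mod 4), so quadratic reciprocity gives (5/73) = (73/5). Reduce: 73 ≡ 3 (mod 5). Now have -(3/5).
5 ≡ 1 (mod 4), so quadratic reciprocity gives (3/5) = (5/3). Reduce: 5 ≡ 2 (mod 3). Now have -(2/3).
Factor out 2: 2 = 2. Since 3 ≡ 3 (mod 8), (2/3) = -1. Now have (1/3).
(1/3) = 1. Collecting the sign factors: 1.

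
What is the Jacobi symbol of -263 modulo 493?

-1

Reduce the numerator: -263 ≡ 230 (mod 493), so (-263/493) = (230/493).
Factor out 2: 230 = 2·115. Since 493 ≡ 5 (mod 8), (2/493) = -1. Now have -(115/493).
493 ≡ 1 (mod 4), so quadratic reciprocity gives (115/493) = (493/115). Reduce: 493 ≡ 33 (mod 115). Now have -(33/115).
33 ≡ 1 (mod 4), so quadratic reciprocity gives (33/115) = (115/33). Reduce: 115 ≡ 16 (mod 33). Now have -(16/33).
Factor out 2: 16 = 2^4. Since 33 ≡ 1 (mod 8), (2/33) = +1, and (2/33)^4 = +1. Now have -(1/33).
(1/33) = 1. Collecting the sign factors: -1.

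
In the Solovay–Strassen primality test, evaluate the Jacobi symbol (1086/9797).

Factor out 2: 1086 = 2·543. Since 9797 ≡ 5 (mod 8), (2/9797) = -1. Now have -(543/9797).
9797 ≡ 1 (mod 4), so quadratic reciprocity gives (543/9797) = (9797/543). Reduce: 9797 ≡ 23 (mod 543). Now have -(23/543).
Both 23 ≡ 3 and 543 ≡ 3 (mod 4), so reciprocity gives (23/543) = -(543/23). Reduce: 543 ≡ 14 (mod 23). Now have (14/23).
Factor out 2: 14 = 2·7. Since 23 ≡ 7 (mod 8), (2/23) = +1. Now have (7/23).
Both 7 ≡ 3 and 23 ≡ 3 (mod 4), so reciprocity gives (7/23) = -(23/7). Reduce: 23 ≡ 2 (mod 7). Now have -(2/7).
Factor out 2: 2 = 2. Since 7 ≡ 7 (mod 8), (2/7) = +1. Now have -(1/7).
(1/7) = 1. Collecting the sign factors: -1.

-1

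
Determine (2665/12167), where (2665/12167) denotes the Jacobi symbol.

-1

(2665/12167)
  = (12167/2665)    [QR: 2665 ≡ 1 mod 4, sign kept]
  = (1507/2665)    [12167 ≡ 1507 mod 2665]
  = (2665/1507)    [QR: 2665 ≡ 1 mod 4, sign kept]
  = (1158/1507)    [2665 ≡ 1158 mod 1507]
  = -(579/1507)    [1507 ≡ 3 mod 8 ⇒ (2/1507) = -1]
  = (1507/579)    [QR: both ≡ 3 mod 4, sign flips]
  = (349/579)    [1507 ≡ 349 mod 579]
  = (579/349)    [QR: 349 ≡ 1 mod 4, sign kept]
  = (230/349)    [579 ≡ 230 mod 349]
  = -(115/349)    [349 ≡ 5 mod 8 ⇒ (2/349) = -1]
  = -(349/115)    [QR: 349 ≡ 1 mod 4, sign kept]
  = -(4/115)    [349 ≡ 4 mod 115]
  = -(1/115)    [115 ≡ 3 mod 8 ⇒ (2/115)^2 = +1]
  = -1    [(1/115) = 1]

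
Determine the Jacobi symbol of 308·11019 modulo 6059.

By multiplicativity, (308·11019|6059) = (308|6059)·(11019|6059).
First factor (308|6059):
Factor out 2: 308 = 2^2·77. Since 6059 ≡ 3 (mod 8), (2|6059) = -1, and (2|6059)^2 = +1. Now have (77|6059).
77 ≡ 1 (mod 4), so quadratic reciprocity gives (77|6059) = (6059|77). Reduce: 6059 ≡ 53 (mod 77). Now have (53|77).
53 ≡ 1 (mod 4), so quadratic reciprocity gives (53|77) = (77|53). Reduce: 77 ≡ 24 (mod 53). Now have (24|53).
Factor out 2: 24 = 2^3·3. Since 53 ≡ 5 (mod 8), (2|53) = -1, and (2|53)^3 = -1. Now have -(3|53).
53 ≡ 1 (mod 4), so quadratic reciprocity gives (3|53) = (53|3). Reduce: 53 ≡ 2 (mod 3). Now have -(2|3).
Factor out 2: 2 = 2. Since 3 ≡ 3 (mod 8), (2|3) = -1. Now have (1|3).
(1|3) = 1. Collecting the sign factors: 1.
Second factor (11019|6059):
Reduce the numerator: 11019 ≡ 4960 (mod 6059), so (11019|6059) = (4960|6059).
Factor out 2: 4960 = 2^5·155. Since 6059 ≡ 3 (mod 8), (2|6059) = -1, and (2|6059)^5 = -1. Now have -(155|6059).
Both 155 ≡ 3 and 6059 ≡ 3 (mod 4), so reciprocity gives (155|6059) = -(6059|155). Reduce: 6059 ≡ 14 (mod 155). Now have (14|155).
Factor out 2: 14 = 2·7. Since 155 ≡ 3 (mod 8), (2|155) = -1. Now have -(7|155).
Both 7 ≡ 3 and 155 ≡ 3 (mod 4), so reciprocity gives (7|155) = -(155|7). Reduce: 155 ≡ 1 (mod 7). Now have (1|7).
(1|7) = 1. Collecting the sign factors: 1.
Product: (1)·(1) = 1.

1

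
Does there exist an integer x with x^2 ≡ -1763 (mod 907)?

Reduce the numerator: -1763 ≡ 51 (mod 907), so (-1763/907) = (51/907).
Both 51 ≡ 3 and 907 ≡ 3 (mod 4), so reciprocity gives (51/907) = -(907/51). Reduce: 907 ≡ 40 (mod 51). Now have -(40/51).
Factor out 2: 40 = 2^3·5. Since 51 ≡ 3 (mod 8), (2/51) = -1, and (2/51)^3 = -1. Now have (5/51).
5 ≡ 1 (mod 4), so quadratic reciprocity gives (5/51) = (51/5). Reduce: 51 ≡ 1 (mod 5). Now have (1/5).
(1/5) = 1. Collecting the sign factors: 1.
The Legendre symbol is 1, so x^2 ≡ -1763 (mod 907) has solution.

yes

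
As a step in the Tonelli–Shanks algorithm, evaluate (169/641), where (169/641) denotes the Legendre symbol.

1

169 ≡ 1 (mod 4), so quadratic reciprocity gives (169/641) = (641/169). Reduce: 641 ≡ 134 (mod 169). Now have (134/169).
Factor out 2: 134 = 2·67. Since 169 ≡ 1 (mod 8), (2/169) = +1. Now have (67/169).
169 ≡ 1 (mod 4), so quadratic reciprocity gives (67/169) = (169/67). Reduce: 169 ≡ 35 (mod 67). Now have (35/67).
Both 35 ≡ 3 and 67 ≡ 3 (mod 4), so reciprocity gives (35/67) = -(67/35). Reduce: 67 ≡ 32 (mod 35). Now have -(32/35).
Factor out 2: 32 = 2^5. Since 35 ≡ 3 (mod 8), (2/35) = -1, and (2/35)^5 = -1. Now have (1/35).
(1/35) = 1. Collecting the sign factors: 1.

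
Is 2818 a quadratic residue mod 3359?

yes

(2818/3359)
  = (1409/3359)    [3359 ≡ 7 mod 8 ⇒ (2/3359) = +1]
  = (3359/1409)    [QR: 1409 ≡ 1 mod 4, sign kept]
  = (541/1409)    [3359 ≡ 541 mod 1409]
  = (1409/541)    [QR: 541 ≡ 1 mod 4, sign kept]
  = (327/541)    [1409 ≡ 327 mod 541]
  = (541/327)    [QR: 541 ≡ 1 mod 4, sign kept]
  = (214/327)    [541 ≡ 214 mod 327]
  = (107/327)    [327 ≡ 7 mod 8 ⇒ (2/327) = +1]
  = -(327/107)    [QR: both ≡ 3 mod 4, sign flips]
  = -(6/107)    [327 ≡ 6 mod 107]
  = (3/107)    [107 ≡ 3 mod 8 ⇒ (2/107) = -1]
  = -(107/3)    [QR: both ≡ 3 mod 4, sign flips]
  = -(2/3)    [107 ≡ 2 mod 3]
  = (1/3)    [3 ≡ 3 mod 8 ⇒ (2/3) = -1]
  = 1    [(1/3) = 1]
The Legendre symbol is 1, so x^2 ≡ 2818 (mod 3359) has solution.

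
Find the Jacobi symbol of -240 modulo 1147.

-1

Reduce the numerator: -240 ≡ 907 (mod 1147), so (-240 / 1147) = (907 / 1147).
Both 907 ≡ 3 and 1147 ≡ 3 (mod 4), so reciprocity gives (907 / 1147) = -(1147 / 907). Reduce: 1147 ≡ 240 (mod 907). Now have -(240 / 907).
Factor out 2: 240 = 2^4·15. Since 907 ≡ 3 (mod 8), (2 / 907) = -1, and (2 / 907)^4 = +1. Now have -(15 / 907).
Both 15 ≡ 3 and 907 ≡ 3 (mod 4), so reciprocity gives (15 / 907) = -(907 / 15). Reduce: 907 ≡ 7 (mod 15). Now have (7 / 15).
Both 7 ≡ 3 and 15 ≡ 3 (mod 4), so reciprocity gives (7 / 15) = -(15 / 7). Reduce: 15 ≡ 1 (mod 7). Now have -(1 / 7).
(1 / 7) = 1. Collecting the sign factors: -1.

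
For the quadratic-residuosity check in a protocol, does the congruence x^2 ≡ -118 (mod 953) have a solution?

yes

(-118/953)
  = (118/953)    [953 ≡ 1 mod 4 ⇒ (-1/953) = +1]
  = (59/953)    [953 ≡ 1 mod 8 ⇒ (2/953) = +1]
  = (953/59)    [QR: 953 ≡ 1 mod 4, sign kept]
  = (9/59)    [953 ≡ 9 mod 59]
  = (59/9)    [QR: 9 ≡ 1 mod 4, sign kept]
  = (5/9)    [59 ≡ 5 mod 9]
  = (9/5)    [QR: 5 ≡ 1 mod 4, sign kept]
  = (4/5)    [9 ≡ 4 mod 5]
  = (1/5)    [5 ≡ 5 mod 8 ⇒ (2/5)^2 = +1]
  = 1    [(1/5) = 1]
The Legendre symbol is 1, so x^2 ≡ -118 (mod 953) has solution.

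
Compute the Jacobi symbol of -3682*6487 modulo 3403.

1

By multiplicativity, (-3682·6487/3403) = (-3682/3403)·(6487/3403).
First factor (-3682/3403):
Pull out -1: (-3682/3403) = (-1/3403)·(3682/3403). Since 3403 ≡ 3 (mod 4), (-1/3403) = -1. Now have -(3682/3403).
Reduce the numerator: 3682 ≡ 279 (mod 3403), so (3682/3403) = (279/3403).
Both 279 ≡ 3 and 3403 ≡ 3 (mod 4), so reciprocity gives (279/3403) = -(3403/279). Reduce: 3403 ≡ 55 (mod 279). Now have (55/279).
Both 55 ≡ 3 and 279 ≡ 3 (mod 4), so reciprocity gives (55/279) = -(279/55). Reduce: 279 ≡ 4 (mod 55). Now have -(4/55).
Factor out 2: 4 = 2^2. Since 55 ≡ 7 (mod 8), (2/55) = +1, and (2/55)^2 = +1. Now have -(1/55).
(1/55) = 1. Collecting the sign factors: -1.
Second factor (6487/3403):
Reduce the numerator: 6487 ≡ 3084 (mod 3403), so (6487/3403) = (3084/3403).
Factor out 2: 3084 = 2^2·771. Since 3403 ≡ 3 (mod 8), (2/3403) = -1, and (2/3403)^2 = +1. Now have (771/3403).
Both 771 ≡ 3 and 3403 ≡ 3 (mod 4), so reciprocity gives (771/3403) = -(3403/771). Reduce: 3403 ≡ 319 (mod 771). Now have -(319/771).
Both 319 ≡ 3 and 771 ≡ 3 (mod 4), so reciprocity gives (319/771) = -(771/319). Reduce: 771 ≡ 133 (mod 319). Now have (133/319).
133 ≡ 1 (mod 4), so quadratic reciprocity gives (133/319) = (319/133). Reduce: 319 ≡ 53 (mod 133). Now have (53/133).
53 ≡ 1 (mod 4), so quadratic reciprocity gives (53/133) = (133/53). Reduce: 133 ≡ 27 (mod 53). Now have (27/53).
53 ≡ 1 (mod 4), so quadratic reciprocity gives (27/53) = (53/27). Reduce: 53 ≡ 26 (mod 27). Now have (26/27).
Factor out 2: 26 = 2·13. Since 27 ≡ 3 (mod 8), (2/27) = -1. Now have -(13/27).
13 ≡ 1 (mod 4), so quadratic reciprocity gives (13/27) = (27/13). Reduce: 27 ≡ 1 (mod 13). Now have -(1/13).
(1/13) = 1. Collecting the sign factors: -1.
Product: (-1)·(-1) = 1.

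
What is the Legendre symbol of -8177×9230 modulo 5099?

By multiplicativity, (-8177·9230/5099) = (-8177/5099)·(9230/5099).
First factor (-8177/5099):
(-8177/5099)
  = (2021/5099)    [-8177 ≡ 2021 mod 5099]
  = (5099/2021)    [QR: 2021 ≡ 1 mod 4, sign kept]
  = (1057/2021)    [5099 ≡ 1057 mod 2021]
  = (2021/1057)    [QR: 1057 ≡ 1 mod 4, sign kept]
  = (964/1057)    [2021 ≡ 964 mod 1057]
  = (241/1057)    [1057 ≡ 1 mod 8 ⇒ (2/1057)^2 = +1]
  = (1057/241)    [QR: 241 ≡ 1 mod 4, sign kept]
  = (93/241)    [1057 ≡ 93 mod 241]
  = (241/93)    [QR: 93 ≡ 1 mod 4, sign kept]
  = (55/93)    [241 ≡ 55 mod 93]
  = (93/55)    [QR: 93 ≡ 1 mod 4, sign kept]
  = (38/55)    [93 ≡ 38 mod 55]
  = (19/55)    [55 ≡ 7 mod 8 ⇒ (2/55) = +1]
  = -(55/19)    [QR: both ≡ 3 mod 4, sign flips]
  = -(17/19)    [55 ≡ 17 mod 19]
  = -(19/17)    [QR: 17 ≡ 1 mod 4, sign kept]
  = -(2/17)    [19 ≡ 2 mod 17]
  = -(1/17)    [17 ≡ 1 mod 8 ⇒ (2/17) = +1]
  = -1    [(1/17) = 1]
Second factor (9230/5099):
(9230/5099)
  = (4131/5099)    [9230 ≡ 4131 mod 5099]
  = -(5099/4131)    [QR: both ≡ 3 mod 4, sign flips]
  = -(968/4131)    [5099 ≡ 968 mod 4131]
  = (121/4131)    [4131 ≡ 3 mod 8 ⇒ (2/4131)^3 = -1]
  = (4131/121)    [QR: 121 ≡ 1 mod 4, sign kept]
  = (17/121)    [4131 ≡ 17 mod 121]
  = (121/17)    [QR: 17 ≡ 1 mod 4, sign kept]
  = (2/17)    [121 ≡ 2 mod 17]
  = (1/17)    [17 ≡ 1 mod 8 ⇒ (2/17) = +1]
  = 1    [(1/17) = 1]
Product: (-1)·(1) = -1.

-1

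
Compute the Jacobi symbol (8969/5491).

Reduce the numerator: 8969 ≡ 3478 (mod 5491), so (8969/5491) = (3478/5491).
Factor out 2: 3478 = 2·1739. Since 5491 ≡ 3 (mod 8), (2/5491) = -1. Now have -(1739/5491).
Both 1739 ≡ 3 and 5491 ≡ 3 (mod 4), so reciprocity gives (1739/5491) = -(5491/1739). Reduce: 5491 ≡ 274 (mod 1739). Now have (274/1739).
Factor out 2: 274 = 2·137. Since 1739 ≡ 3 (mod 8), (2/1739) = -1. Now have -(137/1739).
137 ≡ 1 (mod 4), so quadratic reciprocity gives (137/1739) = (1739/137). Reduce: 1739 ≡ 95 (mod 137). Now have -(95/137).
137 ≡ 1 (mod 4), so quadratic reciprocity gives (95/137) = (137/95). Reduce: 137 ≡ 42 (mod 95). Now have -(42/95).
Factor out 2: 42 = 2·21. Since 95 ≡ 7 (mod 8), (2/95) = +1. Now have -(21/95).
21 ≡ 1 (mod 4), so quadratic reciprocity gives (21/95) = (95/21). Reduce: 95 ≡ 11 (mod 21). Now have -(11/21).
21 ≡ 1 (mod 4), so quadratic reciprocity gives (11/21) = (21/11). Reduce: 21 ≡ 10 (mod 11). Now have -(10/11).
Factor out 2: 10 = 2·5. Since 11 ≡ 3 (mod 8), (2/11) = -1. Now have (5/11).
5 ≡ 1 (mod 4), so quadratic reciprocity gives (5/11) = (11/5). Reduce: 11 ≡ 1 (mod 5). Now have (1/5).
(1/5) = 1. Collecting the sign factors: 1.

1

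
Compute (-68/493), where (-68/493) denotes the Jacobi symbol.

(-68/493)
  = (425/493)    [-68 ≡ 425 mod 493]
  = (493/425)    [QR: 425 ≡ 1 mod 4, sign kept]
  = (68/425)    [493 ≡ 68 mod 425]
  = (17/425)    [425 ≡ 1 mod 8 ⇒ (2/425)^2 = +1]
  = (425/17)    [QR: 17 ≡ 1 mod 4, sign kept]
  = (0/17)    [425 ≡ 0 mod 17]
  = 0    [numerator 0, gcd > 1]

0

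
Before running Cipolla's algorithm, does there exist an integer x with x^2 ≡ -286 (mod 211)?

yes

(-286/211)
  = (136/211)    [-286 ≡ 136 mod 211]
  = -(17/211)    [211 ≡ 3 mod 8 ⇒ (2/211)^3 = -1]
  = -(211/17)    [QR: 17 ≡ 1 mod 4, sign kept]
  = -(7/17)    [211 ≡ 7 mod 17]
  = -(17/7)    [QR: 17 ≡ 1 mod 4, sign kept]
  = -(3/7)    [17 ≡ 3 mod 7]
  = (7/3)    [QR: both ≡ 3 mod 4, sign flips]
  = (1/3)    [7 ≡ 1 mod 3]
  = 1    [(1/3) = 1]
(-286/211) = 1, and 211 is prime, so -286 is a quadratic residue mod 211.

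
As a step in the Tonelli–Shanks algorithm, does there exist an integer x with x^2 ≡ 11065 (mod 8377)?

(11065/8377)
  = (2688/8377)    [11065 ≡ 2688 mod 8377]
  = (21/8377)    [8377 ≡ 1 mod 8 ⇒ (2/8377)^7 = +1]
  = (8377/21)    [QR: 21 ≡ 1 mod 4, sign kept]
  = (19/21)    [8377 ≡ 19 mod 21]
  = (21/19)    [QR: 21 ≡ 1 mod 4, sign kept]
  = (2/19)    [21 ≡ 2 mod 19]
  = -(1/19)    [19 ≡ 3 mod 8 ⇒ (2/19) = -1]
  = -1    [(1/19) = 1]
(11065/8377) = -1, and 8377 is prime, so 11065 is not a quadratic residue mod 8377.

no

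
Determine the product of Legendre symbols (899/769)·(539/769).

1

By multiplicativity, (899·539/769) = (899/769)·(539/769).
First factor (899/769):
(899/769)
  = (130/769)    [899 ≡ 130 mod 769]
  = (65/769)    [769 ≡ 1 mod 8 ⇒ (2/769) = +1]
  = (769/65)    [QR: 65 ≡ 1 mod 4, sign kept]
  = (54/65)    [769 ≡ 54 mod 65]
  = (27/65)    [65 ≡ 1 mod 8 ⇒ (2/65) = +1]
  = (65/27)    [QR: 65 ≡ 1 mod 4, sign kept]
  = (11/27)    [65 ≡ 11 mod 27]
  = -(27/11)    [QR: both ≡ 3 mod 4, sign flips]
  = -(5/11)    [27 ≡ 5 mod 11]
  = -(11/5)    [QR: 5 ≡ 1 mod 4, sign kept]
  = -(1/5)    [11 ≡ 1 mod 5]
  = -1    [(1/5) = 1]
Second factor (539/769):
(539/769)
  = (769/539)    [QR: 769 ≡ 1 mod 4, sign kept]
  = (230/539)    [769 ≡ 230 mod 539]
  = -(115/539)    [539 ≡ 3 mod 8 ⇒ (2/539) = -1]
  = (539/115)    [QR: both ≡ 3 mod 4, sign flips]
  = (79/115)    [539 ≡ 79 mod 115]
  = -(115/79)    [QR: both ≡ 3 mod 4, sign flips]
  = -(36/79)    [115 ≡ 36 mod 79]
  = -(9/79)    [79 ≡ 7 mod 8 ⇒ (2/79)^2 = +1]
  = -(79/9)    [QR: 9 ≡ 1 mod 4, sign kept]
  = -(7/9)    [79 ≡ 7 mod 9]
  = -(9/7)    [QR: 9 ≡ 1 mod 4, sign kept]
  = -(2/7)    [9 ≡ 2 mod 7]
  = -(1/7)    [7 ≡ 7 mod 8 ⇒ (2/7) = +1]
  = -1    [(1/7) = 1]
Product: (-1)·(-1) = 1.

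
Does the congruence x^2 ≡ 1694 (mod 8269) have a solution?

no

Factor out 2: 1694 = 2·847. Since 8269 ≡ 5 (mod 8), (2|8269) = -1. Now have -(847|8269).
8269 ≡ 1 (mod 4), so quadratic reciprocity gives (847|8269) = (8269|847). Reduce: 8269 ≡ 646 (mod 847). Now have -(646|847).
Factor out 2: 646 = 2·323. Since 847 ≡ 7 (mod 8), (2|847) = +1. Now have -(323|847).
Both 323 ≡ 3 and 847 ≡ 3 (mod 4), so reciprocity gives (323|847) = -(847|323). Reduce: 847 ≡ 201 (mod 323). Now have (201|323).
201 ≡ 1 (mod 4), so quadratic reciprocity gives (201|323) = (323|201). Reduce: 323 ≡ 122 (mod 201). Now have (122|201).
Factor out 2: 122 = 2·61. Since 201 ≡ 1 (mod 8), (2|201) = +1. Now have (61|201).
61 ≡ 1 (mod 4), so quadratic reciprocity gives (61|201) = (201|61). Reduce: 201 ≡ 18 (mod 61). Now have (18|61).
Factor out 2: 18 = 2·9. Since 61 ≡ 5 (mod 8), (2|61) = -1. Now have -(9|61).
9 ≡ 1 (mod 4), so quadratic reciprocity gives (9|61) = (61|9). Reduce: 61 ≡ 7 (mod 9). Now have -(7|9).
9 ≡ 1 (mod 4), so quadratic reciprocity gives (7|9) = (9|7). Reduce: 9 ≡ 2 (mod 7). Now have -(2|7).
Factor out 2: 2 = 2. Since 7 ≡ 7 (mod 8), (2|7) = +1. Now have -(1|7).
(1|7) = 1. Collecting the sign factors: -1.
(1694|8269) = -1, and 8269 is prime, so 1694 is not a quadratic residue mod 8269.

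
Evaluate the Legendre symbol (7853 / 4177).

1

(7853 / 4177)
  = (3676 / 4177)    [7853 ≡ 3676 mod 4177]
  = (919 / 4177)    [4177 ≡ 1 mod 8 ⇒ (2 / 4177)^2 = +1]
  = (4177 / 919)    [QR: 4177 ≡ 1 mod 4, sign kept]
  = (501 / 919)    [4177 ≡ 501 mod 919]
  = (919 / 501)    [QR: 501 ≡ 1 mod 4, sign kept]
  = (418 / 501)    [919 ≡ 418 mod 501]
  = -(209 / 501)    [501 ≡ 5 mod 8 ⇒ (2 / 501) = -1]
  = -(501 / 209)    [QR: 209 ≡ 1 mod 4, sign kept]
  = -(83 / 209)    [501 ≡ 83 mod 209]
  = -(209 / 83)    [QR: 209 ≡ 1 mod 4, sign kept]
  = -(43 / 83)    [209 ≡ 43 mod 83]
  = (83 / 43)    [QR: both ≡ 3 mod 4, sign flips]
  = (40 / 43)    [83 ≡ 40 mod 43]
  = -(5 / 43)    [43 ≡ 3 mod 8 ⇒ (2 / 43)^3 = -1]
  = -(43 / 5)    [QR: 5 ≡ 1 mod 4, sign kept]
  = -(3 / 5)    [43 ≡ 3 mod 5]
  = -(5 / 3)    [QR: 5 ≡ 1 mod 4, sign kept]
  = -(2 / 3)    [5 ≡ 2 mod 3]
  = (1 / 3)    [3 ≡ 3 mod 8 ⇒ (2 / 3) = -1]
  = 1    [(1 / 3) = 1]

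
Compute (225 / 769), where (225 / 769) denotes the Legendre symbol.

1

225 ≡ 1 (mod 4), so quadratic reciprocity gives (225 / 769) = (769 / 225). Reduce: 769 ≡ 94 (mod 225). Now have (94 / 225).
Factor out 2: 94 = 2·47. Since 225 ≡ 1 (mod 8), (2 / 225) = +1. Now have (47 / 225).
225 ≡ 1 (mod 4), so quadratic reciprocity gives (47 / 225) = (225 / 47). Reduce: 225 ≡ 37 (mod 47). Now have (37 / 47).
37 ≡ 1 (mod 4), so quadratic reciprocity gives (37 / 47) = (47 / 37). Reduce: 47 ≡ 10 (mod 37). Now have (10 / 37).
Factor out 2: 10 = 2·5. Since 37 ≡ 5 (mod 8), (2 / 37) = -1. Now have -(5 / 37).
5 ≡ 1 (mod 4), so quadratic reciprocity gives (5 / 37) = (37 / 5). Reduce: 37 ≡ 2 (mod 5). Now have -(2 / 5).
Factor out 2: 2 = 2. Since 5 ≡ 5 (mod 8), (2 / 5) = -1. Now have (1 / 5).
(1 / 5) = 1. Collecting the sign factors: 1.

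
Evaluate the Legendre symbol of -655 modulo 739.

1

(-655 / 739)
  = (84 / 739)    [-655 ≡ 84 mod 739]
  = (21 / 739)    [739 ≡ 3 mod 8 ⇒ (2 / 739)^2 = +1]
  = (739 / 21)    [QR: 21 ≡ 1 mod 4, sign kept]
  = (4 / 21)    [739 ≡ 4 mod 21]
  = (1 / 21)    [21 ≡ 5 mod 8 ⇒ (2 / 21)^2 = +1]
  = 1    [(1 / 21) = 1]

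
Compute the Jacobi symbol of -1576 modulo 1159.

-1

Reduce the numerator: -1576 ≡ 742 (mod 1159), so (-1576/1159) = (742/1159).
Factor out 2: 742 = 2·371. Since 1159 ≡ 7 (mod 8), (2/1159) = +1. Now have (371/1159).
Both 371 ≡ 3 and 1159 ≡ 3 (mod 4), so reciprocity gives (371/1159) = -(1159/371). Reduce: 1159 ≡ 46 (mod 371). Now have -(46/371).
Factor out 2: 46 = 2·23. Since 371 ≡ 3 (mod 8), (2/371) = -1. Now have (23/371).
Both 23 ≡ 3 and 371 ≡ 3 (mod 4), so reciprocity gives (23/371) = -(371/23). Reduce: 371 ≡ 3 (mod 23). Now have -(3/23).
Both 3 ≡ 3 and 23 ≡ 3 (mod 4), so reciprocity gives (3/23) = -(23/3). Reduce: 23 ≡ 2 (mod 3). Now have (2/3).
Factor out 2: 2 = 2. Since 3 ≡ 3 (mod 8), (2/3) = -1. Now have -(1/3).
(1/3) = 1. Collecting the sign factors: -1.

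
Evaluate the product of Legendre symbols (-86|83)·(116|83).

-1

By multiplicativity, (-86·116|83) = (-86|83)·(116|83).
First factor (-86|83):
(-86|83)
  = (80|83)    [-86 ≡ 80 mod 83]
  = (5|83)    [83 ≡ 3 mod 8 ⇒ (2|83)^4 = +1]
  = (83|5)    [QR: 5 ≡ 1 mod 4, sign kept]
  = (3|5)    [83 ≡ 3 mod 5]
  = (5|3)    [QR: 5 ≡ 1 mod 4, sign kept]
  = (2|3)    [5 ≡ 2 mod 3]
  = -(1|3)    [3 ≡ 3 mod 8 ⇒ (2|3) = -1]
  = -1    [(1|3) = 1]
Second factor (116|83):
(116|83)
  = (33|83)    [116 ≡ 33 mod 83]
  = (83|33)    [QR: 33 ≡ 1 mod 4, sign kept]
  = (17|33)    [83 ≡ 17 mod 33]
  = (33|17)    [QR: 17 ≡ 1 mod 4, sign kept]
  = (16|17)    [33 ≡ 16 mod 17]
  = (1|17)    [17 ≡ 1 mod 8 ⇒ (2|17)^4 = +1]
  = 1    [(1|17) = 1]
Product: (-1)·(1) = -1.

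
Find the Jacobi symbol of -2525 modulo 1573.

(-2525/1573)
  = (621/1573)    [-2525 ≡ 621 mod 1573]
  = (1573/621)    [QR: 621 ≡ 1 mod 4, sign kept]
  = (331/621)    [1573 ≡ 331 mod 621]
  = (621/331)    [QR: 621 ≡ 1 mod 4, sign kept]
  = (290/331)    [621 ≡ 290 mod 331]
  = -(145/331)    [331 ≡ 3 mod 8 ⇒ (2/331) = -1]
  = -(331/145)    [QR: 145 ≡ 1 mod 4, sign kept]
  = -(41/145)    [331 ≡ 41 mod 145]
  = -(145/41)    [QR: 41 ≡ 1 mod 4, sign kept]
  = -(22/41)    [145 ≡ 22 mod 41]
  = -(11/41)    [41 ≡ 1 mod 8 ⇒ (2/41) = +1]
  = -(41/11)    [QR: 41 ≡ 1 mod 4, sign kept]
  = -(8/11)    [41 ≡ 8 mod 11]
  = (1/11)    [11 ≡ 3 mod 8 ⇒ (2/11)^3 = -1]
  = 1    [(1/11) = 1]

1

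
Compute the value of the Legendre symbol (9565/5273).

-1

(9565/5273)
  = (4292/5273)    [9565 ≡ 4292 mod 5273]
  = (1073/5273)    [5273 ≡ 1 mod 8 ⇒ (2/5273)^2 = +1]
  = (5273/1073)    [QR: 1073 ≡ 1 mod 4, sign kept]
  = (981/1073)    [5273 ≡ 981 mod 1073]
  = (1073/981)    [QR: 981 ≡ 1 mod 4, sign kept]
  = (92/981)    [1073 ≡ 92 mod 981]
  = (23/981)    [981 ≡ 5 mod 8 ⇒ (2/981)^2 = +1]
  = (981/23)    [QR: 981 ≡ 1 mod 4, sign kept]
  = (15/23)    [981 ≡ 15 mod 23]
  = -(23/15)    [QR: both ≡ 3 mod 4, sign flips]
  = -(8/15)    [23 ≡ 8 mod 15]
  = -(1/15)    [15 ≡ 7 mod 8 ⇒ (2/15)^3 = +1]
  = -1    [(1/15) = 1]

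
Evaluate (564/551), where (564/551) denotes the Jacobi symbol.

(564/551)
  = (13/551)    [564 ≡ 13 mod 551]
  = (551/13)    [QR: 13 ≡ 1 mod 4, sign kept]
  = (5/13)    [551 ≡ 5 mod 13]
  = (13/5)    [QR: 5 ≡ 1 mod 4, sign kept]
  = (3/5)    [13 ≡ 3 mod 5]
  = (5/3)    [QR: 5 ≡ 1 mod 4, sign kept]
  = (2/3)    [5 ≡ 2 mod 3]
  = -(1/3)    [3 ≡ 3 mod 8 ⇒ (2/3) = -1]
  = -1    [(1/3) = 1]

-1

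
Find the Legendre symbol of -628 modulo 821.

1

Reduce the numerator: -628 ≡ 193 (mod 821), so (-628 / 821) = (193 / 821).
193 ≡ 1 (mod 4), so quadratic reciprocity gives (193 / 821) = (821 / 193). Reduce: 821 ≡ 49 (mod 193). Now have (49 / 193).
49 ≡ 1 (mod 4), so quadratic reciprocity gives (49 / 193) = (193 / 49). Reduce: 193 ≡ 46 (mod 49). Now have (46 / 49).
Factor out 2: 46 = 2·23. Since 49 ≡ 1 (mod 8), (2 / 49) = +1. Now have (23 / 49).
49 ≡ 1 (mod 4), so quadratic reciprocity gives (23 / 49) = (49 / 23). Reduce: 49 ≡ 3 (mod 23). Now have (3 / 23).
Both 3 ≡ 3 and 23 ≡ 3 (mod 4), so reciprocity gives (3 / 23) = -(23 / 3). Reduce: 23 ≡ 2 (mod 3). Now have -(2 / 3).
Factor out 2: 2 = 2. Since 3 ≡ 3 (mod 8), (2 / 3) = -1. Now have (1 / 3).
(1 / 3) = 1. Collecting the sign factors: 1.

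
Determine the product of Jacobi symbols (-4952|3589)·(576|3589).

By multiplicativity, (-4952·576|3589) = (-4952|3589)·(576|3589).
First factor (-4952|3589):
Reduce the numerator: -4952 ≡ 2226 (mod 3589), so (-4952|3589) = (2226|3589).
Factor out 2: 2226 = 2·1113. Since 3589 ≡ 5 (mod 8), (2|3589) = -1. Now have -(1113|3589).
1113 ≡ 1 (mod 4), so quadratic reciprocity gives (1113|3589) = (3589|1113). Reduce: 3589 ≡ 250 (mod 1113). Now have -(250|1113).
Factor out 2: 250 = 2·125. Since 1113 ≡ 1 (mod 8), (2|1113) = +1. Now have -(125|1113).
125 ≡ 1 (mod 4), so quadratic reciprocity gives (125|1113) = (1113|125). Reduce: 1113 ≡ 113 (mod 125). Now have -(113|125).
113 ≡ 1 (mod 4), so quadratic reciprocity gives (113|125) = (125|113). Reduce: 125 ≡ 12 (mod 113). Now have -(12|113).
Factor out 2: 12 = 2^2·3. Since 113 ≡ 1 (mod 8), (2|113) = +1, and (2|113)^2 = +1. Now have -(3|113).
113 ≡ 1 (mod 4), so quadratic reciprocity gives (3|113) = (113|3). Reduce: 113 ≡ 2 (mod 3). Now have -(2|3).
Factor out 2: 2 = 2. Since 3 ≡ 3 (mod 8), (2|3) = -1. Now have (1|3).
(1|3) = 1. Collecting the sign factors: 1.
Second factor (576|3589):
Factor out 2: 576 = 2^6·9. Since 3589 ≡ 5 (mod 8), (2|3589) = -1, and (2|3589)^6 = +1. Now have (9|3589).
9 ≡ 1 (mod 4), so quadratic reciprocity gives (9|3589) = (3589|9). Reduce: 3589 ≡ 7 (mod 9). Now have (7|9).
9 ≡ 1 (mod 4), so quadratic reciprocity gives (7|9) = (9|7). Reduce: 9 ≡ 2 (mod 7). Now have (2|7).
Factor out 2: 2 = 2. Since 7 ≡ 7 (mod 8), (2|7) = +1. Now have (1|7).
(1|7) = 1. Collecting the sign factors: 1.
Product: (1)·(1) = 1.

1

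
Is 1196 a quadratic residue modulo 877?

Reduce the numerator: 1196 ≡ 319 (mod 877), so (1196|877) = (319|877).
877 ≡ 1 (mod 4), so quadratic reciprocity gives (319|877) = (877|319). Reduce: 877 ≡ 239 (mod 319). Now have (239|319).
Both 239 ≡ 3 and 319 ≡ 3 (mod 4), so reciprocity gives (239|319) = -(319|239). Reduce: 319 ≡ 80 (mod 239). Now have -(80|239).
Factor out 2: 80 = 2^4·5. Since 239 ≡ 7 (mod 8), (2|239) = +1, and (2|239)^4 = +1. Now have -(5|239).
5 ≡ 1 (mod 4), so quadratic reciprocity gives (5|239) = (239|5). Reduce: 239 ≡ 4 (mod 5). Now have -(4|5).
Factor out 2: 4 = 2^2. Since 5 ≡ 5 (mod 8), (2|5) = -1, and (2|5)^2 = +1. Now have -(1|5).
(1|5) = 1. Collecting the sign factors: -1.
(1196|877) = -1, and 877 is prime, so 1196 is not a quadratic residue mod 877.

no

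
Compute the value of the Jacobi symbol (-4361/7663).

-1

(-4361/7663)
  = -(4361/7663)    [7663 ≡ 3 mod 4 ⇒ (-1/7663) = -1]
  = -(7663/4361)    [QR: 4361 ≡ 1 mod 4, sign kept]
  = -(3302/4361)    [7663 ≡ 3302 mod 4361]
  = -(1651/4361)    [4361 ≡ 1 mod 8 ⇒ (2/4361) = +1]
  = -(4361/1651)    [QR: 4361 ≡ 1 mod 4, sign kept]
  = -(1059/1651)    [4361 ≡ 1059 mod 1651]
  = (1651/1059)    [QR: both ≡ 3 mod 4, sign flips]
  = (592/1059)    [1651 ≡ 592 mod 1059]
  = (37/1059)    [1059 ≡ 3 mod 8 ⇒ (2/1059)^4 = +1]
  = (1059/37)    [QR: 37 ≡ 1 mod 4, sign kept]
  = (23/37)    [1059 ≡ 23 mod 37]
  = (37/23)    [QR: 37 ≡ 1 mod 4, sign kept]
  = (14/23)    [37 ≡ 14 mod 23]
  = (7/23)    [23 ≡ 7 mod 8 ⇒ (2/23) = +1]
  = -(23/7)    [QR: both ≡ 3 mod 4, sign flips]
  = -(2/7)    [23 ≡ 2 mod 7]
  = -(1/7)    [7 ≡ 7 mod 8 ⇒ (2/7) = +1]
  = -1    [(1/7) = 1]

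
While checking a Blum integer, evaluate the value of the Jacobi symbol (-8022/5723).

1

(-8022/5723)
  = (3424/5723)    [-8022 ≡ 3424 mod 5723]
  = -(107/5723)    [5723 ≡ 3 mod 8 ⇒ (2/5723)^5 = -1]
  = (5723/107)    [QR: both ≡ 3 mod 4, sign flips]
  = (52/107)    [5723 ≡ 52 mod 107]
  = (13/107)    [107 ≡ 3 mod 8 ⇒ (2/107)^2 = +1]
  = (107/13)    [QR: 13 ≡ 1 mod 4, sign kept]
  = (3/13)    [107 ≡ 3 mod 13]
  = (13/3)    [QR: 13 ≡ 1 mod 4, sign kept]
  = (1/3)    [13 ≡ 1 mod 3]
  = 1    [(1/3) = 1]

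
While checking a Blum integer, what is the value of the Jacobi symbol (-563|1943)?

(-563|1943)
  = (1380|1943)    [-563 ≡ 1380 mod 1943]
  = (345|1943)    [1943 ≡ 7 mod 8 ⇒ (2|1943)^2 = +1]
  = (1943|345)    [QR: 345 ≡ 1 mod 4, sign kept]
  = (218|345)    [1943 ≡ 218 mod 345]
  = (109|345)    [345 ≡ 1 mod 8 ⇒ (2|345) = +1]
  = (345|109)    [QR: 109 ≡ 1 mod 4, sign kept]
  = (18|109)    [345 ≡ 18 mod 109]
  = -(9|109)    [109 ≡ 5 mod 8 ⇒ (2|109) = -1]
  = -(109|9)    [QR: 9 ≡ 1 mod 4, sign kept]
  = -(1|9)    [109 ≡ 1 mod 9]
  = -1    [(1|9) = 1]

-1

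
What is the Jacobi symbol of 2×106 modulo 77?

By multiplicativity, (2·106/77) = (2/77)·(106/77).
First factor (2/77):
(2/77)
  = -(1/77)    [77 ≡ 5 mod 8 ⇒ (2/77) = -1]
  = -1    [(1/77) = 1]
Second factor (106/77):
(106/77)
  = (29/77)    [106 ≡ 29 mod 77]
  = (77/29)    [QR: 29 ≡ 1 mod 4, sign kept]
  = (19/29)    [77 ≡ 19 mod 29]
  = (29/19)    [QR: 29 ≡ 1 mod 4, sign kept]
  = (10/19)    [29 ≡ 10 mod 19]
  = -(5/19)    [19 ≡ 3 mod 8 ⇒ (2/19) = -1]
  = -(19/5)    [QR: 5 ≡ 1 mod 4, sign kept]
  = -(4/5)    [19 ≡ 4 mod 5]
  = -(1/5)    [5 ≡ 5 mod 8 ⇒ (2/5)^2 = +1]
  = -1    [(1/5) = 1]
Product: (-1)·(-1) = 1.

1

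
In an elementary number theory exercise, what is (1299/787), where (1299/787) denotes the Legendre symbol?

-1

(1299/787)
  = (512/787)    [1299 ≡ 512 mod 787]
  = -(1/787)    [787 ≡ 3 mod 8 ⇒ (2/787)^9 = -1]
  = -1    [(1/787) = 1]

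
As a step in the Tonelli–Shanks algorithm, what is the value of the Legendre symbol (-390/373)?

1

(-390/373)
  = (390/373)    [373 ≡ 1 mod 4 ⇒ (-1/373) = +1]
  = (17/373)    [390 ≡ 17 mod 373]
  = (373/17)    [QR: 17 ≡ 1 mod 4, sign kept]
  = (16/17)    [373 ≡ 16 mod 17]
  = (1/17)    [17 ≡ 1 mod 8 ⇒ (2/17)^4 = +1]
  = 1    [(1/17) = 1]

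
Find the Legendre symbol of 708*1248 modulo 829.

-1

By multiplicativity, (708·1248/829) = (708/829)·(1248/829).
First factor (708/829):
(708/829)
  = (177/829)    [829 ≡ 5 mod 8 ⇒ (2/829)^2 = +1]
  = (829/177)    [QR: 177 ≡ 1 mod 4, sign kept]
  = (121/177)    [829 ≡ 121 mod 177]
  = (177/121)    [QR: 121 ≡ 1 mod 4, sign kept]
  = (56/121)    [177 ≡ 56 mod 121]
  = (7/121)    [121 ≡ 1 mod 8 ⇒ (2/121)^3 = +1]
  = (121/7)    [QR: 121 ≡ 1 mod 4, sign kept]
  = (2/7)    [121 ≡ 2 mod 7]
  = (1/7)    [7 ≡ 7 mod 8 ⇒ (2/7) = +1]
  = 1    [(1/7) = 1]
Second factor (1248/829):
(1248/829)
  = (419/829)    [1248 ≡ 419 mod 829]
  = (829/419)    [QR: 829 ≡ 1 mod 4, sign kept]
  = (410/419)    [829 ≡ 410 mod 419]
  = -(205/419)    [419 ≡ 3 mod 8 ⇒ (2/419) = -1]
  = -(419/205)    [QR: 205 ≡ 1 mod 4, sign kept]
  = -(9/205)    [419 ≡ 9 mod 205]
  = -(205/9)    [QR: 9 ≡ 1 mod 4, sign kept]
  = -(7/9)    [205 ≡ 7 mod 9]
  = -(9/7)    [QR: 9 ≡ 1 mod 4, sign kept]
  = -(2/7)    [9 ≡ 2 mod 7]
  = -(1/7)    [7 ≡ 7 mod 8 ⇒ (2/7) = +1]
  = -1    [(1/7) = 1]
Product: (1)·(-1) = -1.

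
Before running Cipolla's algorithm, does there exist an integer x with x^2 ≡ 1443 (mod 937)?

yes

Reduce the numerator: 1443 ≡ 506 (mod 937), so (1443/937) = (506/937).
Factor out 2: 506 = 2·253. Since 937 ≡ 1 (mod 8), (2/937) = +1. Now have (253/937).
253 ≡ 1 (mod 4), so quadratic reciprocity gives (253/937) = (937/253). Reduce: 937 ≡ 178 (mod 253). Now have (178/253).
Factor out 2: 178 = 2·89. Since 253 ≡ 5 (mod 8), (2/253) = -1. Now have -(89/253).
89 ≡ 1 (mod 4), so quadratic reciprocity gives (89/253) = (253/89). Reduce: 253 ≡ 75 (mod 89). Now have -(75/89).
89 ≡ 1 (mod 4), so quadratic reciprocity gives (75/89) = (89/75). Reduce: 89 ≡ 14 (mod 75). Now have -(14/75).
Factor out 2: 14 = 2·7. Since 75 ≡ 3 (mod 8), (2/75) = -1. Now have (7/75).
Both 7 ≡ 3 and 75 ≡ 3 (mod 4), so reciprocity gives (7/75) = -(75/7). Reduce: 75 ≡ 5 (mod 7). Now have -(5/7).
5 ≡ 1 (mod 4), so quadratic reciprocity gives (5/7) = (7/5). Reduce: 7 ≡ 2 (mod 5). Now have -(2/5).
Factor out 2: 2 = 2. Since 5 ≡ 5 (mod 8), (2/5) = -1. Now have (1/5).
(1/5) = 1. Collecting the sign factors: 1.
(1443/937) = 1, and 937 is prime, so 1443 is a quadratic residue mod 937.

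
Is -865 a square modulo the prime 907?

(-865/907)
  = (42/907)    [-865 ≡ 42 mod 907]
  = -(21/907)    [907 ≡ 3 mod 8 ⇒ (2/907) = -1]
  = -(907/21)    [QR: 21 ≡ 1 mod 4, sign kept]
  = -(4/21)    [907 ≡ 4 mod 21]
  = -(1/21)    [21 ≡ 5 mod 8 ⇒ (2/21)^2 = +1]
  = -1    [(1/21) = 1]
The Legendre symbol is -1, so x^2 ≡ -865 (mod 907) has no solution.

no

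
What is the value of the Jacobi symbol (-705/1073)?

(-705/1073)
  = (368/1073)    [-705 ≡ 368 mod 1073]
  = (23/1073)    [1073 ≡ 1 mod 8 ⇒ (2/1073)^4 = +1]
  = (1073/23)    [QR: 1073 ≡ 1 mod 4, sign kept]
  = (15/23)    [1073 ≡ 15 mod 23]
  = -(23/15)    [QR: both ≡ 3 mod 4, sign flips]
  = -(8/15)    [23 ≡ 8 mod 15]
  = -(1/15)    [15 ≡ 7 mod 8 ⇒ (2/15)^3 = +1]
  = -1    [(1/15) = 1]

-1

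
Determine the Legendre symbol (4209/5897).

4209 ≡ 1 (mod 4), so quadratic reciprocity gives (4209/5897) = (5897/4209). Reduce: 5897 ≡ 1688 (mod 4209). Now have (1688/4209).
Factor out 2: 1688 = 2^3·211. Since 4209 ≡ 1 (mod 8), (2/4209) = +1, and (2/4209)^3 = +1. Now have (211/4209).
4209 ≡ 1 (mod 4), so quadratic reciprocity gives (211/4209) = (4209/211). Reduce: 4209 ≡ 200 (mod 211). Now have (200/211).
Factor out 2: 200 = 2^3·25. Since 211 ≡ 3 (mod 8), (2/211) = -1, and (2/211)^3 = -1. Now have -(25/211).
25 ≡ 1 (mod 4), so quadratic reciprocity gives (25/211) = (211/25). Reduce: 211 ≡ 11 (mod 25). Now have -(11/25).
25 ≡ 1 (mod 4), so quadratic reciprocity gives (11/25) = (25/11). Reduce: 25 ≡ 3 (mod 11). Now have -(3/11).
Both 3 ≡ 3 and 11 ≡ 3 (mod 4), so reciprocity gives (3/11) = -(11/3). Reduce: 11 ≡ 2 (mod 3). Now have (2/3).
Factor out 2: 2 = 2. Since 3 ≡ 3 (mod 8), (2/3) = -1. Now have -(1/3).
(1/3) = 1. Collecting the sign factors: -1.

-1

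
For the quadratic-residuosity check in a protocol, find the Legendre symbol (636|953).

(636|953)
  = (159|953)    [953 ≡ 1 mod 8 ⇒ (2|953)^2 = +1]
  = (953|159)    [QR: 953 ≡ 1 mod 4, sign kept]
  = (158|159)    [953 ≡ 158 mod 159]
  = (79|159)    [159 ≡ 7 mod 8 ⇒ (2|159) = +1]
  = -(159|79)    [QR: both ≡ 3 mod 4, sign flips]
  = -(1|79)    [159 ≡ 1 mod 79]
  = -1    [(1|79) = 1]

-1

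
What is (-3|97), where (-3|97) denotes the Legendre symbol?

1

Pull out -1: (-3|97) = (-1|97)·(3|97). Since 97 ≡ 1 (mod 4), (-1|97) = +1. Now have (3|97).
97 ≡ 1 (mod 4), so quadratic reciprocity gives (3|97) = (97|3). Reduce: 97 ≡ 1 (mod 3). Now have (1|3).
(1|3) = 1. Collecting the sign factors: 1.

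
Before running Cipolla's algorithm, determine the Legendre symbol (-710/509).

-1

(-710/509)
  = (710/509)    [509 ≡ 1 mod 4 ⇒ (-1/509) = +1]
  = (201/509)    [710 ≡ 201 mod 509]
  = (509/201)    [QR: 201 ≡ 1 mod 4, sign kept]
  = (107/201)    [509 ≡ 107 mod 201]
  = (201/107)    [QR: 201 ≡ 1 mod 4, sign kept]
  = (94/107)    [201 ≡ 94 mod 107]
  = -(47/107)    [107 ≡ 3 mod 8 ⇒ (2/107) = -1]
  = (107/47)    [QR: both ≡ 3 mod 4, sign flips]
  = (13/47)    [107 ≡ 13 mod 47]
  = (47/13)    [QR: 13 ≡ 1 mod 4, sign kept]
  = (8/13)    [47 ≡ 8 mod 13]
  = -(1/13)    [13 ≡ 5 mod 8 ⇒ (2/13)^3 = -1]
  = -1    [(1/13) = 1]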